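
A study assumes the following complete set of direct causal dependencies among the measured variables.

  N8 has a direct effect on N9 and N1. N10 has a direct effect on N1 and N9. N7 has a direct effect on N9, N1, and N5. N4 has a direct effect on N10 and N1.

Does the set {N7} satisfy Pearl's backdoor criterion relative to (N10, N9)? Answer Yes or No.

Yes

Backdoor paths from N10 to N9 (paths whose first edge points into N10):
  P1: N10 <- N4 -> N1 <- N7 -> N9
  P2: N10 <- N4 -> N1 <- N8 -> N9
Condition 1 (no descendant of N10 in the set): holds — descendants of N10 are {N1, N9}; none are in {N7}.
Condition 2 (every backdoor path blocked by {N7}):
  P1: blocked at collider N1 (neither it nor any descendant is in the conditioning set).
  P2: blocked at collider N1 (neither it nor any descendant is in the conditioning set).
{N7} satisfies the backdoor criterion.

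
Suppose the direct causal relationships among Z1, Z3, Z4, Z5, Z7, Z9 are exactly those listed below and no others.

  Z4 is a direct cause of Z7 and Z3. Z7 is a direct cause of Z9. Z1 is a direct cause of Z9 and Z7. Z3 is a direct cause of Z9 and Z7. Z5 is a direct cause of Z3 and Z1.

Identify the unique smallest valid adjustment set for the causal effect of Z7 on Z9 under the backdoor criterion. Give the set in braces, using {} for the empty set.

Variables eligible for adjustment (non-descendants of Z7, excluding Z7 and Z9): {Z1, Z3, Z4, Z5}.
Backdoor paths from Z7 to Z9:
  P1: Z7 <- Z1 <- Z5 -> Z3 -> Z9
  P2: Z7 <- Z1 -> Z9
  P3: Z7 <- Z4 -> Z3 <- Z5 -> Z1 -> Z9
  P4: Z7 <- Z4 -> Z3 -> Z9
  P5: Z7 <- Z3 <- Z5 -> Z1 -> Z9
  P6: Z7 <- Z3 -> Z9
The empty set is not sufficient: P1 (Z7 <- Z1 <- Z5 -> Z3 -> Z9) has no collider blocking it and no conditioned non-collider, so it is open.
Try {Z1, Z3}:
  P1: blocked at chain node Z1 ∈ conditioning set.
  P2: blocked at fork node Z1 ∈ conditioning set.
  P3: blocked at chain node Z1 ∈ conditioning set.
  P4: blocked at chain node Z3 ∈ conditioning set.
  P5: blocked at chain node Z3 ∈ conditioning set.
  P6: blocked at fork node Z3 ∈ conditioning set.
{Z1, Z3} contains no descendant of Z7 and blocks every backdoor path.
Every element of {Z1, Z3} is needed (dropping Z1 leaves P2 open; dropping Z3 leaves P4 open), so no proper subset is valid.
Among all size-2 subsets of the eligible variables, only {Z1, Z3} blocks every backdoor path, so it is the unique smallest valid adjustment set.

{Z1, Z3}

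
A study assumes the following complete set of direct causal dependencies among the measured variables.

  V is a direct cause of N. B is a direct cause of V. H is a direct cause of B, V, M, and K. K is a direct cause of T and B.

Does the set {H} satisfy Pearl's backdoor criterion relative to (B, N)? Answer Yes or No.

Yes

Backdoor paths from B to N (paths whose first edge points into B):
  P1: B <- H -> V -> N
  P2: B <- K <- H -> V -> N
Condition 1 (no descendant of B in the set): holds — descendants of B are {N, V}; none are in {H}.
Condition 2 (every backdoor path blocked by {H}):
  P1: blocked at fork node H ∈ conditioning set.
  P2: blocked at fork node H ∈ conditioning set.
{H} satisfies the backdoor criterion.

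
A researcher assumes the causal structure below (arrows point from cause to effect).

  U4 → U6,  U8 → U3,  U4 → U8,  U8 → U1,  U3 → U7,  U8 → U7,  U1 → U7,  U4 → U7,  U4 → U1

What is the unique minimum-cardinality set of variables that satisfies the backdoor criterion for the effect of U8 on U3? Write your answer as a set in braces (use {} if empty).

Variables eligible for adjustment (non-descendants of U8, excluding U8 and U3): {U4, U6}.
Backdoor paths from U8 to U3:
  P1: U8 <- U4 -> U1 -> U7 <- U3
  P2: U8 <- U4 -> U7 <- U3
Each backdoor path contains an unconditioned collider, so every path is already blocked with the empty conditioning set:
  P1: blocked at collider U7 (neither it nor any descendant is in the conditioning set).
  P2: blocked at collider U7 (neither it nor any descendant is in the conditioning set).
The empty set is therefore the unique smallest valid set.

{}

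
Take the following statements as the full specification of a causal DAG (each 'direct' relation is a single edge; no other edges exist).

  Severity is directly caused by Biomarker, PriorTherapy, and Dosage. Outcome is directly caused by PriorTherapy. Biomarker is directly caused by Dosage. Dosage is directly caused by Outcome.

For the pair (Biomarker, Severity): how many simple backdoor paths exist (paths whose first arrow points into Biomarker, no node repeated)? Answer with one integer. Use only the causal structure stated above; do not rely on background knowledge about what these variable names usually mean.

A backdoor path from Biomarker to Severity is any simple undirected path whose first edge points into Biomarker (i.e. leaves Biomarker via a parent).
Parents of Biomarker: {Dosage}.
Enumerating:
  P1: Biomarker <- Dosage <- Outcome <- PriorTherapy -> Severity
  P2: Biomarker <- Dosage -> Severity
That exhausts the simple backdoor paths. Count: 2.

2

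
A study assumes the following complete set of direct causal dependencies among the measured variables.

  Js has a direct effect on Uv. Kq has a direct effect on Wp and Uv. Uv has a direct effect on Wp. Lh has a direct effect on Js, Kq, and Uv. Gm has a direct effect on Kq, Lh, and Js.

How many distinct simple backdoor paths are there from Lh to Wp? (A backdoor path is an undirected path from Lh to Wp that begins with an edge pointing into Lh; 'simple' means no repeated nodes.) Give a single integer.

4

A backdoor path from Lh to Wp is any simple undirected path whose first edge points into Lh (i.e. leaves Lh via a parent).
Parents of Lh: {Gm}.
Enumerating:
  P1: Lh <- Gm -> Js -> Uv <- Kq -> Wp
  P2: Lh <- Gm -> Js -> Uv -> Wp
  P3: Lh <- Gm -> Kq -> Uv -> Wp
  P4: Lh <- Gm -> Kq -> Wp
That exhausts the simple backdoor paths. Count: 4.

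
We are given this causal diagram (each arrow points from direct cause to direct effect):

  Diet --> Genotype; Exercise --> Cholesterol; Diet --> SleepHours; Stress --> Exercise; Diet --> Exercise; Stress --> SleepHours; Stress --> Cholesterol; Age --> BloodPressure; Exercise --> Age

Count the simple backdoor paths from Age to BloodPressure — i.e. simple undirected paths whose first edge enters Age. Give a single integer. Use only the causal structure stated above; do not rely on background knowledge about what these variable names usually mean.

0

A backdoor path from Age to BloodPressure is any simple undirected path whose first edge points into Age (i.e. leaves Age via a parent).
Parents of Age: {Exercise}.
No simple path from any parent of Age reaches BloodPressure without revisiting Age, so there are no backdoor paths.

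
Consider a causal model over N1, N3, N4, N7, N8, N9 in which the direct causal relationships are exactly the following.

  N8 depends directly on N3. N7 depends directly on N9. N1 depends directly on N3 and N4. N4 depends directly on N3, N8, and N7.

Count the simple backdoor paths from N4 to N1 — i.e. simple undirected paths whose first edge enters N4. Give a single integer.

2

A backdoor path from N4 to N1 is any simple undirected path whose first edge points into N4 (i.e. leaves N4 via a parent).
Parents of N4: {N3, N7, N8}.
Enumerating:
  P1: N4 <- N3 -> N1
  P2: N4 <- N8 <- N3 -> N1
That exhausts the simple backdoor paths. Count: 2.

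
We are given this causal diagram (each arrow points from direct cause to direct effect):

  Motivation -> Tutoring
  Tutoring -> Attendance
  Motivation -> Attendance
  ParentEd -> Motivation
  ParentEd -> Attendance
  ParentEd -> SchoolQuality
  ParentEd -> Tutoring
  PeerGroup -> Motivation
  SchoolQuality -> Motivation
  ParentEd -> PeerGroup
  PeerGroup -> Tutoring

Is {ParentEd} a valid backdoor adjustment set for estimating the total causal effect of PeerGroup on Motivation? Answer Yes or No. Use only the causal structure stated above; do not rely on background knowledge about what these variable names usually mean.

Yes

Backdoor paths from PeerGroup to Motivation (paths whose first edge points into PeerGroup):
  P1: PeerGroup <- ParentEd -> SchoolQuality -> Motivation
  P2: PeerGroup <- ParentEd -> Motivation
  P3: PeerGroup <- ParentEd -> Tutoring <- Motivation
  P4: PeerGroup <- ParentEd -> Tutoring -> Attendance <- Motivation
  P5: PeerGroup <- ParentEd -> Attendance <- Motivation
  P6: PeerGroup <- ParentEd -> Attendance <- Tutoring <- Motivation
Condition 1 (no descendant of PeerGroup in the set): holds — descendants of PeerGroup are {Attendance, Motivation, Tutoring}; none are in {ParentEd}.
Condition 2 (every backdoor path blocked by {ParentEd}):
  P1: blocked at fork node ParentEd ∈ conditioning set.
  P2: blocked at fork node ParentEd ∈ conditioning set.
  P3: blocked at fork node ParentEd ∈ conditioning set.
  P4: blocked at fork node ParentEd ∈ conditioning set.
  P5: blocked at fork node ParentEd ∈ conditioning set.
  P6: blocked at fork node ParentEd ∈ conditioning set.
{ParentEd} satisfies the backdoor criterion.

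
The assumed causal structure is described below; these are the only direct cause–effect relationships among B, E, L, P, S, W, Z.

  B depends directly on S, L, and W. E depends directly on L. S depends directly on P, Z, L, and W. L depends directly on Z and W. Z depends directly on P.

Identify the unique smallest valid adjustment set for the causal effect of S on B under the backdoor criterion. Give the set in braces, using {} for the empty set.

Variables eligible for adjustment (non-descendants of S, excluding S and B): {E, L, P, W, Z}.
Backdoor paths from S to B:
  P1: S <- P -> Z -> L <- W -> B
  P2: S <- P -> Z -> L -> B
  P3: S <- Z -> L <- W -> B
  P4: S <- Z -> L -> B
  P5: S <- W -> L -> B
  P6: S <- W -> B
  P7: S <- L <- W -> B
  P8: S <- L -> B
The empty set is not sufficient: P2 (S <- P -> Z -> L -> B) has no collider blocking it and no conditioned non-collider, so it is open.
Try {L, W}:
  P1: blocked at fork node W ∈ conditioning set.
  P2: blocked at chain node L ∈ conditioning set.
  P3: blocked at fork node W ∈ conditioning set.
  P4: blocked at chain node L ∈ conditioning set.
  P5: blocked at fork node W ∈ conditioning set.
  P6: blocked at fork node W ∈ conditioning set.
  P7: blocked at chain node L ∈ conditioning set.
  P8: blocked at fork node L ∈ conditioning set.
{L, W} contains no descendant of S and blocks every backdoor path.
Every element of {L, W} is needed (dropping L leaves P2 open; dropping W leaves P1 open), so no proper subset is valid.
Among all size-2 subsets of the eligible variables, only {L, W} blocks every backdoor path, so it is the unique smallest valid adjustment set.

{L, W}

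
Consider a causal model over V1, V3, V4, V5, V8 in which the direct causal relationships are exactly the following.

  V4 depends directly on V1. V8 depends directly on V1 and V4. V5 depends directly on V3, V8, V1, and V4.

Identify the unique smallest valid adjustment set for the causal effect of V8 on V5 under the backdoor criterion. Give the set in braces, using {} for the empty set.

{V1, V4}

Variables eligible for adjustment (non-descendants of V8, excluding V8 and V5): {V1, V3, V4}.
Backdoor paths from V8 to V5:
  P1: V8 <- V1 -> V4 -> V5
  P2: V8 <- V1 -> V5
  P3: V8 <- V4 <- V1 -> V5
  P4: V8 <- V4 -> V5
The empty set is not sufficient: P1 (V8 <- V1 -> V4 -> V5) has no collider blocking it and no conditioned non-collider, so it is open.
Try {V1, V4}:
  P1: blocked at fork node V1 ∈ conditioning set.
  P2: blocked at fork node V1 ∈ conditioning set.
  P3: blocked at chain node V4 ∈ conditioning set.
  P4: blocked at fork node V4 ∈ conditioning set.
{V1, V4} contains no descendant of V8 and blocks every backdoor path.
Every element of {V1, V4} is needed (dropping V1 leaves P2 open; dropping V4 leaves P4 open), so no proper subset is valid.
Among all size-2 subsets of the eligible variables, only {V1, V4} blocks every backdoor path, so it is the unique smallest valid adjustment set.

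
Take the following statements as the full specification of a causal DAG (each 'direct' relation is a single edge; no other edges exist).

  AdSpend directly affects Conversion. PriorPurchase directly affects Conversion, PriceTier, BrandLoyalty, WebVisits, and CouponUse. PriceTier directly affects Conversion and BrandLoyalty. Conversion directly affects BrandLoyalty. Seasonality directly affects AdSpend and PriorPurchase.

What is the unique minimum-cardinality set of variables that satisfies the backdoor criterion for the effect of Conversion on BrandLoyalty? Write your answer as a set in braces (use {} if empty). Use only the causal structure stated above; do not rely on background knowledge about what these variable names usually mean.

Variables eligible for adjustment (non-descendants of Conversion, excluding Conversion and BrandLoyalty): {AdSpend, CouponUse, PriceTier, PriorPurchase, Seasonality, WebVisits}.
Backdoor paths from Conversion to BrandLoyalty:
  P1: Conversion <- PriorPurchase -> PriceTier -> BrandLoyalty
  P2: Conversion <- PriorPurchase -> BrandLoyalty
  P3: Conversion <- AdSpend <- Seasonality -> PriorPurchase -> PriceTier -> BrandLoyalty
  P4: Conversion <- AdSpend <- Seasonality -> PriorPurchase -> BrandLoyalty
  P5: Conversion <- PriceTier <- PriorPurchase -> BrandLoyalty
  P6: Conversion <- PriceTier -> BrandLoyalty
The empty set is not sufficient: P1 (Conversion <- PriorPurchase -> PriceTier -> BrandLoyalty) has no collider blocking it and no conditioned non-collider, so it is open.
Try {PriceTier, PriorPurchase}:
  P1: blocked at fork node PriorPurchase ∈ conditioning set.
  P2: blocked at fork node PriorPurchase ∈ conditioning set.
  P3: blocked at chain node PriorPurchase ∈ conditioning set.
  P4: blocked at chain node PriorPurchase ∈ conditioning set.
  P5: blocked at chain node PriceTier ∈ conditioning set.
  P6: blocked at fork node PriceTier ∈ conditioning set.
{PriceTier, PriorPurchase} contains no descendant of Conversion and blocks every backdoor path.
Every element of {PriceTier, PriorPurchase} is needed (dropping PriceTier leaves P6 open; dropping PriorPurchase leaves P2 open), so no proper subset is valid.
Among all size-2 subsets of the eligible variables, only {PriceTier, PriorPurchase} blocks every backdoor path, so it is the unique smallest valid adjustment set.

{PriceTier, PriorPurchase}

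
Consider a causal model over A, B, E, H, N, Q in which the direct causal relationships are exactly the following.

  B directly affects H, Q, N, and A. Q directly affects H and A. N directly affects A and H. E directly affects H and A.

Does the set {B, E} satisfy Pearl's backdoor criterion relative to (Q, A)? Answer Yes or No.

Yes

Backdoor paths from Q to A (paths whose first edge points into Q):
  P1: Q <- B -> N -> A
  P2: Q <- B -> N -> H <- E -> A
  P3: Q <- B -> A
  P4: Q <- B -> H <- E -> A
  P5: Q <- B -> H <- N -> A
Condition 1 (no descendant of Q in the set): holds — descendants of Q are {A, H}; none are in {B, E}.
Condition 2 (every backdoor path blocked by {B, E}):
  P1: blocked at fork node B ∈ conditioning set.
  P2: blocked at fork node B ∈ conditioning set.
  P3: blocked at fork node B ∈ conditioning set.
  P4: blocked at fork node B ∈ conditioning set.
  P5: blocked at fork node B ∈ conditioning set.
{B, E} satisfies the backdoor criterion.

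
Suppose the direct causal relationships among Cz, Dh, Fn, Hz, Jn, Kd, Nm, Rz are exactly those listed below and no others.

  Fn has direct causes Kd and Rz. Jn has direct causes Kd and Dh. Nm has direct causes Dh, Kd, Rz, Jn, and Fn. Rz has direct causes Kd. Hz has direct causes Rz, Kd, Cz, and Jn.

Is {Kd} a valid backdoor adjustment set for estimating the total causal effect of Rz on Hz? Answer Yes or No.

Yes

Backdoor paths from Rz to Hz (paths whose first edge points into Rz):
  P1: Rz <- Kd -> Fn -> Nm <- Dh -> Jn -> Hz
  P2: Rz <- Kd -> Fn -> Nm <- Jn -> Hz
  P3: Rz <- Kd -> Jn -> Hz
  P4: Rz <- Kd -> Nm <- Dh -> Jn -> Hz
  P5: Rz <- Kd -> Nm <- Jn -> Hz
  P6: Rz <- Kd -> Hz
Condition 1 (no descendant of Rz in the set): holds — descendants of Rz are {Fn, Hz, Nm}; none are in {Kd}.
Condition 2 (every backdoor path blocked by {Kd}):
  P1: blocked at fork node Kd ∈ conditioning set.
  P2: blocked at fork node Kd ∈ conditioning set.
  P3: blocked at fork node Kd ∈ conditioning set.
  P4: blocked at fork node Kd ∈ conditioning set.
  P5: blocked at fork node Kd ∈ conditioning set.
  P6: blocked at fork node Kd ∈ conditioning set.
{Kd} satisfies the backdoor criterion.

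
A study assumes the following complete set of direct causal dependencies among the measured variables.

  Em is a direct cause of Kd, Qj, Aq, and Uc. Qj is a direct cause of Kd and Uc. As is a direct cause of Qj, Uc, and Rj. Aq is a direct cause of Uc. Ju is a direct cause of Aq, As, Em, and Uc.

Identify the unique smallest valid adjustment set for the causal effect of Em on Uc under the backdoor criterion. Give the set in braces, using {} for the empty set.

{Ju}

Variables eligible for adjustment (non-descendants of Em, excluding Em and Uc): {As, Ju, Rj}.
Backdoor paths from Em to Uc:
  P1: Em <- Ju -> As -> Qj -> Uc
  P2: Em <- Ju -> As -> Uc
  P3: Em <- Ju -> Aq -> Uc
  P4: Em <- Ju -> Uc
The empty set is not sufficient: P1 (Em <- Ju -> As -> Qj -> Uc) has no collider blocking it and no conditioned non-collider, so it is open.
Try {Ju}:
  P1: blocked at fork node Ju ∈ conditioning set.
  P2: blocked at fork node Ju ∈ conditioning set.
  P3: blocked at fork node Ju ∈ conditioning set.
  P4: blocked at fork node Ju ∈ conditioning set.
{Ju} contains no descendant of Em and blocks every backdoor path.
No other singleton works — e.g. {As} leaves P3 open — so {Ju} is the unique smallest valid adjustment set.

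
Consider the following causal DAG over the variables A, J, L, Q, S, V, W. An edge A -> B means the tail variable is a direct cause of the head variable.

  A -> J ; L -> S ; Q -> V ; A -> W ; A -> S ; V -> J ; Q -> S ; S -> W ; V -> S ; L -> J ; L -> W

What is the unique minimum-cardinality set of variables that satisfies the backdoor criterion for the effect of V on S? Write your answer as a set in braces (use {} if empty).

{Q}

Variables eligible for adjustment (non-descendants of V, excluding V and S): {A, L, Q}.
Backdoor paths from V to S:
  P1: V <- Q -> S
The empty set is not sufficient: P1 (V <- Q -> S) has no collider blocking it and no conditioned non-collider, so it is open.
Try {Q}:
  P1: blocked at fork node Q ∈ conditioning set.
{Q} contains no descendant of V and blocks every backdoor path.
No other singleton works — e.g. {A} leaves P1 open — so {Q} is the unique smallest valid adjustment set.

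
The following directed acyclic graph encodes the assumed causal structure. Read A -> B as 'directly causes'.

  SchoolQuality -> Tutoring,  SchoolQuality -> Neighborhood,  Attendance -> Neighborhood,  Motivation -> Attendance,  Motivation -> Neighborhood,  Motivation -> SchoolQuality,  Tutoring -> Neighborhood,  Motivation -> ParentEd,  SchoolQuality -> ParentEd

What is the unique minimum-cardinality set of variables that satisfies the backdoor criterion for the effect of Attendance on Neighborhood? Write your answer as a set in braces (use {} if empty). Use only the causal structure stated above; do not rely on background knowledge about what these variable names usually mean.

Variables eligible for adjustment (non-descendants of Attendance, excluding Attendance and Neighborhood): {Motivation, ParentEd, SchoolQuality, Tutoring}.
Backdoor paths from Attendance to Neighborhood:
  P1: Attendance <- Motivation -> SchoolQuality -> Tutoring -> Neighborhood
  P2: Attendance <- Motivation -> SchoolQuality -> Neighborhood
  P3: Attendance <- Motivation -> Neighborhood
  P4: Attendance <- Motivation -> ParentEd <- SchoolQuality -> Tutoring -> Neighborhood
  P5: Attendance <- Motivation -> ParentEd <- SchoolQuality -> Neighborhood
The empty set is not sufficient: P1 (Attendance <- Motivation -> SchoolQuality -> Tutoring -> Neighborhood) has no collider blocking it and no conditioned non-collider, so it is open.
Try {Motivation}:
  P1: blocked at fork node Motivation ∈ conditioning set.
  P2: blocked at fork node Motivation ∈ conditioning set.
  P3: blocked at fork node Motivation ∈ conditioning set.
  P4: blocked at fork node Motivation ∈ conditioning set.
  P5: blocked at fork node Motivation ∈ conditioning set.
{Motivation} contains no descendant of Attendance and blocks every backdoor path.
No other singleton works — e.g. {SchoolQuality} leaves P3 open — so {Motivation} is the unique smallest valid adjustment set.

{Motivation}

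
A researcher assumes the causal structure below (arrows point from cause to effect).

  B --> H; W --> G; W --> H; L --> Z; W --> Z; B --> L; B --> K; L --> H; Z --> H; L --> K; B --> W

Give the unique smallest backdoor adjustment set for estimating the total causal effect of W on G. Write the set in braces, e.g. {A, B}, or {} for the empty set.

Variables eligible for adjustment (non-descendants of W, excluding W and G): {B, K, L}.
Backdoor paths from W to G:
  (none)
With no backdoor paths the empty set already satisfies the criterion, and it is trivially minimal.

{}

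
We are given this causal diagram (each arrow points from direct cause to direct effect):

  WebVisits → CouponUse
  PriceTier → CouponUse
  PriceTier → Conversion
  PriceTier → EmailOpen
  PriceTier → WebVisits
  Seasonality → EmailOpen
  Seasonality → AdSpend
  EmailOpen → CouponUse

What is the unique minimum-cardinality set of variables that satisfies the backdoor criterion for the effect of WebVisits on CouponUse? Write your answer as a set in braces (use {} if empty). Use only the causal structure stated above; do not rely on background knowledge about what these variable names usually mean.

{PriceTier}

Variables eligible for adjustment (non-descendants of WebVisits, excluding WebVisits and CouponUse): {AdSpend, Conversion, EmailOpen, PriceTier, Seasonality}.
Backdoor paths from WebVisits to CouponUse:
  P1: WebVisits <- PriceTier -> EmailOpen -> CouponUse
  P2: WebVisits <- PriceTier -> CouponUse
The empty set is not sufficient: P1 (WebVisits <- PriceTier -> EmailOpen -> CouponUse) has no collider blocking it and no conditioned non-collider, so it is open.
Try {PriceTier}:
  P1: blocked at fork node PriceTier ∈ conditioning set.
  P2: blocked at fork node PriceTier ∈ conditioning set.
{PriceTier} contains no descendant of WebVisits and blocks every backdoor path.
No other singleton works — e.g. {Seasonality} leaves P1 open — so {PriceTier} is the unique smallest valid adjustment set.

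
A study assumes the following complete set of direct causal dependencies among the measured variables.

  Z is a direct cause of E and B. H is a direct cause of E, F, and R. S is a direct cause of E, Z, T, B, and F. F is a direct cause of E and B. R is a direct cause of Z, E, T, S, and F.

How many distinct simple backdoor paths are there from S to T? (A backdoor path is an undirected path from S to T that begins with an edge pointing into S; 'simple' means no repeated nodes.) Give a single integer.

A backdoor path from S to T is any simple undirected path whose first edge points into S (i.e. leaves S via a parent).
Parents of S: {R}.
Enumerating:
  P1: S <- R -> T
That exhausts the simple backdoor paths. Count: 1.

1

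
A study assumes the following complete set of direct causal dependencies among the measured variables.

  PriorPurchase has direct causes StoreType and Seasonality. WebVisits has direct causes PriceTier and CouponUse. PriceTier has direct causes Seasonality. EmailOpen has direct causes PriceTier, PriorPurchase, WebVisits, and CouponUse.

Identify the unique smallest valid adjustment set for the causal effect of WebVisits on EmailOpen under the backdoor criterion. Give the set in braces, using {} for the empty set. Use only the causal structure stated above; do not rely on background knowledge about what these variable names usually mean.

{CouponUse, PriceTier}

Variables eligible for adjustment (non-descendants of WebVisits, excluding WebVisits and EmailOpen): {CouponUse, PriceTier, PriorPurchase, Seasonality, StoreType}.
Backdoor paths from WebVisits to EmailOpen:
  P1: WebVisits <- PriceTier <- Seasonality -> PriorPurchase -> EmailOpen
  P2: WebVisits <- PriceTier -> EmailOpen
  P3: WebVisits <- CouponUse -> EmailOpen
The empty set is not sufficient: P1 (WebVisits <- PriceTier <- Seasonality -> PriorPurchase -> EmailOpen) has no collider blocking it and no conditioned non-collider, so it is open.
Try {CouponUse, PriceTier}:
  P1: blocked at chain node PriceTier ∈ conditioning set.
  P2: blocked at fork node PriceTier ∈ conditioning set.
  P3: blocked at fork node CouponUse ∈ conditioning set.
{CouponUse, PriceTier} contains no descendant of WebVisits and blocks every backdoor path.
Every element of {CouponUse, PriceTier} is needed (dropping CouponUse leaves P3 open; dropping PriceTier leaves P1 open), so no proper subset is valid.
Among all size-2 subsets of the eligible variables, only {CouponUse, PriceTier} blocks every backdoor path, so it is the unique smallest valid adjustment set.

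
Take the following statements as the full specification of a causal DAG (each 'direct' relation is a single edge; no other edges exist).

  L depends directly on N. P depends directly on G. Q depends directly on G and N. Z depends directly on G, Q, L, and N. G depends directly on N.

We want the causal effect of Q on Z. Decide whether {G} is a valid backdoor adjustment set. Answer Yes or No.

Backdoor paths from Q to Z (paths whose first edge points into Q):
  P1: Q <- N -> G -> Z
  P2: Q <- N -> L -> Z
  P3: Q <- N -> Z
  P4: Q <- G <- N -> L -> Z
  P5: Q <- G <- N -> Z
  P6: Q <- G -> Z
Condition 1 (no descendant of Q in the set): holds — descendants of Q are {Z}; none are in {G}.
Condition 2 (every backdoor path blocked by {G}):
  P1: blocked at chain node G ∈ conditioning set.
  P2: open — no interior node is in the conditioning set.
  P3: open — no interior node is in the conditioning set.
  P4: blocked at chain node G ∈ conditioning set.
  P5: blocked at chain node G ∈ conditioning set.
  P6: blocked at fork node G ∈ conditioning set.
{G} does not satisfy the backdoor criterion.

No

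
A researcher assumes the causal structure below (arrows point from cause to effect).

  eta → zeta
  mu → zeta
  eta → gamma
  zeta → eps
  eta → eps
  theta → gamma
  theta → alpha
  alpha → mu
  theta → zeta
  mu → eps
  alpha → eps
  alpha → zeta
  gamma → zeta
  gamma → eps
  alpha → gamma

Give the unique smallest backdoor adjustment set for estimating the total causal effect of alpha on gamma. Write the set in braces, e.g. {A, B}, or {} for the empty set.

{theta}

Variables eligible for adjustment (non-descendants of alpha, excluding alpha and gamma): {eta, theta}.
Backdoor paths from alpha to gamma:
  P1: alpha <- theta -> gamma
  P2: alpha <- theta -> zeta <- eta -> gamma
  P3: alpha <- theta -> zeta <- eta -> eps <- gamma
  P4: alpha <- theta -> zeta <- mu -> eps <- eta -> gamma
  P5: alpha <- theta -> zeta <- mu -> eps <- gamma
  P6: alpha <- theta -> zeta <- gamma
  P7: alpha <- theta -> zeta -> eps <- eta -> gamma
  P8: alpha <- theta -> zeta -> eps <- gamma
The empty set is not sufficient: P1 (alpha <- theta -> gamma) has no collider blocking it and no conditioned non-collider, so it is open.
Try {theta}:
  P1: blocked at fork node theta ∈ conditioning set.
  P2: blocked at fork node theta ∈ conditioning set.
  P3: blocked at fork node theta ∈ conditioning set.
  P4: blocked at fork node theta ∈ conditioning set.
  P5: blocked at fork node theta ∈ conditioning set.
  P6: blocked at fork node theta ∈ conditioning set.
  P7: blocked at fork node theta ∈ conditioning set.
  P8: blocked at fork node theta ∈ conditioning set.
{theta} contains no descendant of alpha and blocks every backdoor path.
No other singleton works — e.g. {eta} leaves P1 open — so {theta} is the unique smallest valid adjustment set.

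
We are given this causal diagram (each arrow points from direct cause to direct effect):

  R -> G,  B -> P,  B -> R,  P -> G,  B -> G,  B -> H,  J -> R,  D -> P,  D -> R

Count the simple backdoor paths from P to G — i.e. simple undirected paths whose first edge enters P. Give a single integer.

4

A backdoor path from P to G is any simple undirected path whose first edge points into P (i.e. leaves P via a parent).
Parents of P: {B, D}.
Enumerating:
  P1: P <- D -> R <- B -> G
  P2: P <- D -> R -> G
  P3: P <- B -> R -> G
  P4: P <- B -> G
That exhausts the simple backdoor paths. Count: 4.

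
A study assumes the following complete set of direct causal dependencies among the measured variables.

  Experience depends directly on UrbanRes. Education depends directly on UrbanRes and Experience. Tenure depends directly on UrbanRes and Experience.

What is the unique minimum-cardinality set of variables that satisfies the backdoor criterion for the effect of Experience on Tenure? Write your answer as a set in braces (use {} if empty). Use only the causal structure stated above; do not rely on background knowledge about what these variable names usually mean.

Variables eligible for adjustment (non-descendants of Experience, excluding Experience and Tenure): {UrbanRes}.
Backdoor paths from Experience to Tenure:
  P1: Experience <- UrbanRes -> Tenure
The empty set is not sufficient: P1 (Experience <- UrbanRes -> Tenure) has no collider blocking it and no conditioned non-collider, so it is open.
Try {UrbanRes}:
  P1: blocked at fork node UrbanRes ∈ conditioning set.
{UrbanRes} contains no descendant of Experience and blocks every backdoor path.
{UrbanRes} is the unique smallest valid adjustment set.

{UrbanRes}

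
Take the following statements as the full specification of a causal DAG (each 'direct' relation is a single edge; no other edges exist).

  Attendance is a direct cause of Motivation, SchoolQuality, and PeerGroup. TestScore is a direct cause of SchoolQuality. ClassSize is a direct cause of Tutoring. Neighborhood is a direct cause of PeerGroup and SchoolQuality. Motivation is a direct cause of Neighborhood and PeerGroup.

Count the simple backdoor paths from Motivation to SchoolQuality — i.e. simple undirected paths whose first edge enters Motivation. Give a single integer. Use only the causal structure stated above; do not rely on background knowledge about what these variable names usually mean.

A backdoor path from Motivation to SchoolQuality is any simple undirected path whose first edge points into Motivation (i.e. leaves Motivation via a parent).
Parents of Motivation: {Attendance}.
Enumerating:
  P1: Motivation <- Attendance -> SchoolQuality
  P2: Motivation <- Attendance -> PeerGroup <- Neighborhood -> SchoolQuality
That exhausts the simple backdoor paths. Count: 2.

2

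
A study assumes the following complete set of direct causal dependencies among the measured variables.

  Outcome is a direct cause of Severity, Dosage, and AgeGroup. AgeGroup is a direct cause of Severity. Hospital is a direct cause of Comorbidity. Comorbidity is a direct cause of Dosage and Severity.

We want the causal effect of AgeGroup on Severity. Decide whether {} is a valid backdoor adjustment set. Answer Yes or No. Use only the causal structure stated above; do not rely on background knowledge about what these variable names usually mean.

Backdoor paths from AgeGroup to Severity (paths whose first edge points into AgeGroup):
  P1: AgeGroup <- Outcome -> Dosage <- Comorbidity -> Severity
  P2: AgeGroup <- Outcome -> Severity
Condition 1 (no descendant of AgeGroup in the set): holds — descendants of AgeGroup are {Severity}; none are in {}.
Condition 2 (every backdoor path blocked by {}):
  P1: blocked at collider Dosage (neither it nor any descendant is in the conditioning set).
  P2: open — no interior node is in the conditioning set.
{} does not satisfy the backdoor criterion.

No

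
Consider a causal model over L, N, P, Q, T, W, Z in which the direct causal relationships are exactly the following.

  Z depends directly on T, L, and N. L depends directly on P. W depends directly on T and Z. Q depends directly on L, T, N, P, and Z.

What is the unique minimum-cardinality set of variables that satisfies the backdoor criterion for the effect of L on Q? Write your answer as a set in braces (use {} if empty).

Variables eligible for adjustment (non-descendants of L, excluding L and Q): {N, P, T}.
Backdoor paths from L to Q:
  P1: L <- P -> Q
The empty set is not sufficient: P1 (L <- P -> Q) has no collider blocking it and no conditioned non-collider, so it is open.
Try {P}:
  P1: blocked at fork node P ∈ conditioning set.
{P} contains no descendant of L and blocks every backdoor path.
No other singleton works — e.g. {T} leaves P1 open — so {P} is the unique smallest valid adjustment set.

{P}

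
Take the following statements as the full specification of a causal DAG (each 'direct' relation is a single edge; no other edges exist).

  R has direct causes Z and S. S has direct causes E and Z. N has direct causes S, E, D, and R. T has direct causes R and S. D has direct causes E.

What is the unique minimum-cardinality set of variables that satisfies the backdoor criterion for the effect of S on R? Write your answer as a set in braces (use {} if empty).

Variables eligible for adjustment (non-descendants of S, excluding S and R): {D, E, Z}.
Backdoor paths from S to R:
  P1: S <- Z -> R
  P2: S <- E -> D -> N <- R
  P3: S <- E -> N <- R
The empty set is not sufficient: P1 (S <- Z -> R) has no collider blocking it and no conditioned non-collider, so it is open.
Try {Z}:
  P1: blocked at fork node Z ∈ conditioning set.
  P2: blocked at collider N (neither it nor any descendant is in the conditioning set).
  P3: blocked at collider N (neither it nor any descendant is in the conditioning set).
{Z} contains no descendant of S and blocks every backdoor path.
No other singleton works — e.g. {E} leaves P1 open — so {Z} is the unique smallest valid adjustment set.

{Z}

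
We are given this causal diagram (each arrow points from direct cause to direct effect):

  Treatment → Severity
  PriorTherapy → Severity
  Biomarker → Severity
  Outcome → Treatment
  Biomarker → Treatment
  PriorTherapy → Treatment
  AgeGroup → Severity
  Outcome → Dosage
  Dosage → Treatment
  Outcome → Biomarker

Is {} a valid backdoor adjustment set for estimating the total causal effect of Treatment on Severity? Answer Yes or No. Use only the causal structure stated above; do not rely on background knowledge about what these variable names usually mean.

No

Backdoor paths from Treatment to Severity (paths whose first edge points into Treatment):
  P1: Treatment <- Outcome -> Biomarker -> Severity
  P2: Treatment <- PriorTherapy -> Severity
  P3: Treatment <- Dosage <- Outcome -> Biomarker -> Severity
  P4: Treatment <- Biomarker -> Severity
Condition 1 (no descendant of Treatment in the set): holds — descendants of Treatment are {Severity}; none are in {}.
Condition 2 (every backdoor path blocked by {}):
  P1: open — no interior node is in the conditioning set.
  P2: open — no interior node is in the conditioning set.
  P3: open — no interior node is in the conditioning set.
  P4: open — no interior node is in the conditioning set.
{} does not satisfy the backdoor criterion.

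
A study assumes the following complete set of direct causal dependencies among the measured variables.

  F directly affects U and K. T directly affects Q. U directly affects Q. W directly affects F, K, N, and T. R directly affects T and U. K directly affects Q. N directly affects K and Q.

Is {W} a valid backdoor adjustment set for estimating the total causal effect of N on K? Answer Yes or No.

Backdoor paths from N to K (paths whose first edge points into N):
  P1: N <- W -> F -> U <- R -> T -> Q <- K
  P2: N <- W -> F -> U -> Q <- K
  P3: N <- W -> F -> K
  P4: N <- W -> T <- R -> U <- F -> K
  P5: N <- W -> T <- R -> U -> Q <- K
  P6: N <- W -> T -> Q <- U <- F -> K
  P7: N <- W -> T -> Q <- K
  P8: N <- W -> K
Condition 1 (no descendant of N in the set): holds — descendants of N are {K, Q}; none are in {W}.
Condition 2 (every backdoor path blocked by {W}):
  P1: blocked at fork node W ∈ conditioning set.
  P2: blocked at fork node W ∈ conditioning set.
  P3: blocked at fork node W ∈ conditioning set.
  P4: blocked at fork node W ∈ conditioning set.
  P5: blocked at fork node W ∈ conditioning set.
  P6: blocked at fork node W ∈ conditioning set.
  P7: blocked at fork node W ∈ conditioning set.
  P8: blocked at fork node W ∈ conditioning set.
{W} satisfies the backdoor criterion.

Yes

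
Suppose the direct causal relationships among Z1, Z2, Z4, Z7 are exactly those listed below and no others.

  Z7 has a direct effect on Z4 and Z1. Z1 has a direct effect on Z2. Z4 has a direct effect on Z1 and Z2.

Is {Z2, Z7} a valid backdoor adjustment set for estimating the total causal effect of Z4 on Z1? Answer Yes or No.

Backdoor paths from Z4 to Z1 (paths whose first edge points into Z4):
  P1: Z4 <- Z7 -> Z1
Condition 1 (no descendant of Z4 in the set): FAILS — Z2 is a descendant of Z4.
Condition 2 (every backdoor path blocked by {Z2, Z7}):
  P1: blocked at fork node Z7 ∈ conditioning set.
{Z2, Z7} does not satisfy the backdoor criterion.

No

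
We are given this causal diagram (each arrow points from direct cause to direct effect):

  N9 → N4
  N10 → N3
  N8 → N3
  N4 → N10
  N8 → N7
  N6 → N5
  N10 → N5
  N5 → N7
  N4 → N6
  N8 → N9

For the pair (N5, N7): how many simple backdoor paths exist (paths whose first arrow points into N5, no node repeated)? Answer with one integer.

A backdoor path from N5 to N7 is any simple undirected path whose first edge points into N5 (i.e. leaves N5 via a parent).
Parents of N5: {N10, N6}.
Enumerating:
  P1: N5 <- N10 <- N4 <- N9 <- N8 -> N7
  P2: N5 <- N10 -> N3 <- N8 -> N7
  P3: N5 <- N6 <- N4 <- N9 <- N8 -> N7
  P4: N5 <- N6 <- N4 -> N10 -> N3 <- N8 -> N7
That exhausts the simple backdoor paths. Count: 4.

4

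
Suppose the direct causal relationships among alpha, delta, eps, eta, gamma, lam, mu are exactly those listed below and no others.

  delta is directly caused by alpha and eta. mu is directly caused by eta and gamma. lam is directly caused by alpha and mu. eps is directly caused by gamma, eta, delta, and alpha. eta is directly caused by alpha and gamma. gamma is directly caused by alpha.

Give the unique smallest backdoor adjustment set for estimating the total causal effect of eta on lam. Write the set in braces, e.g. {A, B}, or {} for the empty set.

Variables eligible for adjustment (non-descendants of eta, excluding eta and lam): {alpha, gamma}.
Backdoor paths from eta to lam:
  P1: eta <- alpha -> gamma -> mu -> lam
  P2: eta <- alpha -> delta -> eps <- gamma -> mu -> lam
  P3: eta <- alpha -> lam
  P4: eta <- alpha -> eps <- gamma -> mu -> lam
  P5: eta <- gamma <- alpha -> lam
  P6: eta <- gamma -> mu -> lam
  P7: eta <- gamma -> eps <- alpha -> lam
  P8: eta <- gamma -> eps <- delta <- alpha -> lam
The empty set is not sufficient: P1 (eta <- alpha -> gamma -> mu -> lam) has no collider blocking it and no conditioned non-collider, so it is open.
Try {alpha, gamma}:
  P1: blocked at fork node alpha ∈ conditioning set.
  P2: blocked at fork node alpha ∈ conditioning set.
  P3: blocked at fork node alpha ∈ conditioning set.
  P4: blocked at fork node alpha ∈ conditioning set.
  P5: blocked at chain node gamma ∈ conditioning set.
  P6: blocked at fork node gamma ∈ conditioning set.
  P7: blocked at fork node gamma ∈ conditioning set.
  P8: blocked at fork node gamma ∈ conditioning set.
{alpha, gamma} contains no descendant of eta and blocks every backdoor path.
Every element of {alpha, gamma} is needed (dropping alpha leaves P3 open; dropping gamma leaves P6 open), so no proper subset is valid.
Among all size-2 subsets of the eligible variables, only {alpha, gamma} blocks every backdoor path, so it is the unique smallest valid adjustment set.

{alpha, gamma}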